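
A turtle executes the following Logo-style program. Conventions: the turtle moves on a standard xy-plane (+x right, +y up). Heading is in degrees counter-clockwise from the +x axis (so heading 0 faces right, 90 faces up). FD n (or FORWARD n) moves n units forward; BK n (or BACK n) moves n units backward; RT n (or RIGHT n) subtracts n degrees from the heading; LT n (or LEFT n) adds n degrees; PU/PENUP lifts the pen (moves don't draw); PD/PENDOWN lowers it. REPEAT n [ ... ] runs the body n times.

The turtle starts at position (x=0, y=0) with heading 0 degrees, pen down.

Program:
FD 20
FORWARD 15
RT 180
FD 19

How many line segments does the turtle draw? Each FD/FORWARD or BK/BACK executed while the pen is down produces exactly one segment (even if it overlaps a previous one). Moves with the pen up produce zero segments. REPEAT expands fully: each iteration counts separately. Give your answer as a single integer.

Answer: 3

Derivation:
Executing turtle program step by step:
Start: pos=(0,0), heading=0, pen down
FD 20: (0,0) -> (20,0) [heading=0, draw]
FD 15: (20,0) -> (35,0) [heading=0, draw]
RT 180: heading 0 -> 180
FD 19: (35,0) -> (16,0) [heading=180, draw]
Final: pos=(16,0), heading=180, 3 segment(s) drawn
Segments drawn: 3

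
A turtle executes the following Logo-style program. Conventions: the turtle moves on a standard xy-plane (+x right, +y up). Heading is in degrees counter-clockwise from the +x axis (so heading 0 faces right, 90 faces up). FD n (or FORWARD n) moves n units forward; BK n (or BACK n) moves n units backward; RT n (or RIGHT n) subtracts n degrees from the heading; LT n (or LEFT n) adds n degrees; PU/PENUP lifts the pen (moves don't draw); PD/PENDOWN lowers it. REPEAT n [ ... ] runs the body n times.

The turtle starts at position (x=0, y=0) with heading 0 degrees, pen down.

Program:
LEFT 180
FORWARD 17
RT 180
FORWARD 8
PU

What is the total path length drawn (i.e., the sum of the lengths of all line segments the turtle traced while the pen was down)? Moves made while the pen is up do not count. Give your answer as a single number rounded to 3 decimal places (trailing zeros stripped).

Answer: 25

Derivation:
Executing turtle program step by step:
Start: pos=(0,0), heading=0, pen down
LT 180: heading 0 -> 180
FD 17: (0,0) -> (-17,0) [heading=180, draw]
RT 180: heading 180 -> 0
FD 8: (-17,0) -> (-9,0) [heading=0, draw]
PU: pen up
Final: pos=(-9,0), heading=0, 2 segment(s) drawn

Segment lengths:
  seg 1: (0,0) -> (-17,0), length = 17
  seg 2: (-17,0) -> (-9,0), length = 8
Total = 25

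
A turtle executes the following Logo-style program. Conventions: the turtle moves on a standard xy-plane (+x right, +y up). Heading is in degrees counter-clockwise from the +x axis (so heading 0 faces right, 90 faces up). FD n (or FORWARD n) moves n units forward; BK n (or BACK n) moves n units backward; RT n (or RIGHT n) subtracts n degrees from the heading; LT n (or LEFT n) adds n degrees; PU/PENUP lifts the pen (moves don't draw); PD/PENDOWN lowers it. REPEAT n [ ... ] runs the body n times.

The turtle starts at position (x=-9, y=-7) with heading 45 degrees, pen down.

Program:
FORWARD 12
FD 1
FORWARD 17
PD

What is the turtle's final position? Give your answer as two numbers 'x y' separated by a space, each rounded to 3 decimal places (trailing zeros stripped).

Answer: 12.213 14.213

Derivation:
Executing turtle program step by step:
Start: pos=(-9,-7), heading=45, pen down
FD 12: (-9,-7) -> (-0.515,1.485) [heading=45, draw]
FD 1: (-0.515,1.485) -> (0.192,2.192) [heading=45, draw]
FD 17: (0.192,2.192) -> (12.213,14.213) [heading=45, draw]
PD: pen down
Final: pos=(12.213,14.213), heading=45, 3 segment(s) drawn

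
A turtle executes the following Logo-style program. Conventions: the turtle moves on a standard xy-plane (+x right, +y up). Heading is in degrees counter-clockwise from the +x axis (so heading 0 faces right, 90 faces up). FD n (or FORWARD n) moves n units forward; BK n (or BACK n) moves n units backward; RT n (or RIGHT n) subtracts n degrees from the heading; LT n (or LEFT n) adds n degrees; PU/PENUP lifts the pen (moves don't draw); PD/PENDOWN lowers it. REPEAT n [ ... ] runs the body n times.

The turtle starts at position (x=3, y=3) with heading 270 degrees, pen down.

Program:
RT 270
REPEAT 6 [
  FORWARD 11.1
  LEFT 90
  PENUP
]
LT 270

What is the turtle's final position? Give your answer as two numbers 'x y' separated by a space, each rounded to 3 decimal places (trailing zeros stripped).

Executing turtle program step by step:
Start: pos=(3,3), heading=270, pen down
RT 270: heading 270 -> 0
REPEAT 6 [
  -- iteration 1/6 --
  FD 11.1: (3,3) -> (14.1,3) [heading=0, draw]
  LT 90: heading 0 -> 90
  PU: pen up
  -- iteration 2/6 --
  FD 11.1: (14.1,3) -> (14.1,14.1) [heading=90, move]
  LT 90: heading 90 -> 180
  PU: pen up
  -- iteration 3/6 --
  FD 11.1: (14.1,14.1) -> (3,14.1) [heading=180, move]
  LT 90: heading 180 -> 270
  PU: pen up
  -- iteration 4/6 --
  FD 11.1: (3,14.1) -> (3,3) [heading=270, move]
  LT 90: heading 270 -> 0
  PU: pen up
  -- iteration 5/6 --
  FD 11.1: (3,3) -> (14.1,3) [heading=0, move]
  LT 90: heading 0 -> 90
  PU: pen up
  -- iteration 6/6 --
  FD 11.1: (14.1,3) -> (14.1,14.1) [heading=90, move]
  LT 90: heading 90 -> 180
  PU: pen up
]
LT 270: heading 180 -> 90
Final: pos=(14.1,14.1), heading=90, 1 segment(s) drawn

Answer: 14.1 14.1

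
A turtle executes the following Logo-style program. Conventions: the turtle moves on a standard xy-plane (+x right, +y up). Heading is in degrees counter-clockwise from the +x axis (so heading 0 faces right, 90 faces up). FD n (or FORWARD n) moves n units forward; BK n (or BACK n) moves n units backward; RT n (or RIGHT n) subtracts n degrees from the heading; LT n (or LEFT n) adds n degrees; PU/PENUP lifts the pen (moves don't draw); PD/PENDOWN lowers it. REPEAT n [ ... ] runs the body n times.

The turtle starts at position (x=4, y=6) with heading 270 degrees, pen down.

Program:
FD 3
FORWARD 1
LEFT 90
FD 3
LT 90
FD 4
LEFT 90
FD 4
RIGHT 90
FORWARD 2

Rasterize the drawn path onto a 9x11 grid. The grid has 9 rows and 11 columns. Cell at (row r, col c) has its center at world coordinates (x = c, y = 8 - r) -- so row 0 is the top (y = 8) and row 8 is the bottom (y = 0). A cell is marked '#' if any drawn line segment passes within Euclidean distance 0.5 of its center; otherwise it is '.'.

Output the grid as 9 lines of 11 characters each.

Answer: ...#.......
...#.......
...#####...
....#..#...
....#..#...
....#..#...
....####...
...........
...........

Derivation:
Segment 0: (4,6) -> (4,3)
Segment 1: (4,3) -> (4,2)
Segment 2: (4,2) -> (7,2)
Segment 3: (7,2) -> (7,6)
Segment 4: (7,6) -> (3,6)
Segment 5: (3,6) -> (3,8)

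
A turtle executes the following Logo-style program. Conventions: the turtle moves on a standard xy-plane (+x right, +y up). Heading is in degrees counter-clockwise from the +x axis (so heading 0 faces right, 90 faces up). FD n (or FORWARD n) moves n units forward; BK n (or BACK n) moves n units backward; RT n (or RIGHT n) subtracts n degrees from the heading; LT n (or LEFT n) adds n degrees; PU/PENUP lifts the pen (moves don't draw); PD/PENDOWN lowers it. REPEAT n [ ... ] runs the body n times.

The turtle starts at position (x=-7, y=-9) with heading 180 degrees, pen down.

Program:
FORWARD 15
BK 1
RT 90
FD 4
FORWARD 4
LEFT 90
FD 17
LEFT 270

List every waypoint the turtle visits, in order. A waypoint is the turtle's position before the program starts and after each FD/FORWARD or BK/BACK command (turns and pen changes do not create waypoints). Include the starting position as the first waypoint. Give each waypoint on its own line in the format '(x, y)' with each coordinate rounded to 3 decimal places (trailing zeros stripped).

Executing turtle program step by step:
Start: pos=(-7,-9), heading=180, pen down
FD 15: (-7,-9) -> (-22,-9) [heading=180, draw]
BK 1: (-22,-9) -> (-21,-9) [heading=180, draw]
RT 90: heading 180 -> 90
FD 4: (-21,-9) -> (-21,-5) [heading=90, draw]
FD 4: (-21,-5) -> (-21,-1) [heading=90, draw]
LT 90: heading 90 -> 180
FD 17: (-21,-1) -> (-38,-1) [heading=180, draw]
LT 270: heading 180 -> 90
Final: pos=(-38,-1), heading=90, 5 segment(s) drawn
Waypoints (6 total):
(-7, -9)
(-22, -9)
(-21, -9)
(-21, -5)
(-21, -1)
(-38, -1)

Answer: (-7, -9)
(-22, -9)
(-21, -9)
(-21, -5)
(-21, -1)
(-38, -1)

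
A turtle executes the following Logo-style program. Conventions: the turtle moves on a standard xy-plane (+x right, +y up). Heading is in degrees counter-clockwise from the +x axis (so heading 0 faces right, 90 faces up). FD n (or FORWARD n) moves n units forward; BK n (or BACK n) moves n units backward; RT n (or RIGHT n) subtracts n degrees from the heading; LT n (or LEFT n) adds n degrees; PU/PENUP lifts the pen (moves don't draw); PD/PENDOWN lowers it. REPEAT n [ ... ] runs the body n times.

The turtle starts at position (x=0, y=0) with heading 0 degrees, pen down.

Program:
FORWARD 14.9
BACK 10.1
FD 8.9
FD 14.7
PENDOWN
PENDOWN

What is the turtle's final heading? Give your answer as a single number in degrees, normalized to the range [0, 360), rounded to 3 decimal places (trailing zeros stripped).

Executing turtle program step by step:
Start: pos=(0,0), heading=0, pen down
FD 14.9: (0,0) -> (14.9,0) [heading=0, draw]
BK 10.1: (14.9,0) -> (4.8,0) [heading=0, draw]
FD 8.9: (4.8,0) -> (13.7,0) [heading=0, draw]
FD 14.7: (13.7,0) -> (28.4,0) [heading=0, draw]
PD: pen down
PD: pen down
Final: pos=(28.4,0), heading=0, 4 segment(s) drawn

Answer: 0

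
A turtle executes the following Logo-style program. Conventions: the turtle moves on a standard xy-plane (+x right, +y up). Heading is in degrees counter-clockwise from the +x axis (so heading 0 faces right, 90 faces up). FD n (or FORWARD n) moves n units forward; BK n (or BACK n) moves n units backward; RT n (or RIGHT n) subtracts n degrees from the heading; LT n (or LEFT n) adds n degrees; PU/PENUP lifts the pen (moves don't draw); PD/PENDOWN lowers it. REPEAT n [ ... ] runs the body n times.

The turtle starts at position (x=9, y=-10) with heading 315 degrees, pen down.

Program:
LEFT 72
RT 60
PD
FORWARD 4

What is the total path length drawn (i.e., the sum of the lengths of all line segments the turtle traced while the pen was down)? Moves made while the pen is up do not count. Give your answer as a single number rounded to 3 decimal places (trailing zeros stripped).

Answer: 4

Derivation:
Executing turtle program step by step:
Start: pos=(9,-10), heading=315, pen down
LT 72: heading 315 -> 27
RT 60: heading 27 -> 327
PD: pen down
FD 4: (9,-10) -> (12.355,-12.179) [heading=327, draw]
Final: pos=(12.355,-12.179), heading=327, 1 segment(s) drawn

Segment lengths:
  seg 1: (9,-10) -> (12.355,-12.179), length = 4
Total = 4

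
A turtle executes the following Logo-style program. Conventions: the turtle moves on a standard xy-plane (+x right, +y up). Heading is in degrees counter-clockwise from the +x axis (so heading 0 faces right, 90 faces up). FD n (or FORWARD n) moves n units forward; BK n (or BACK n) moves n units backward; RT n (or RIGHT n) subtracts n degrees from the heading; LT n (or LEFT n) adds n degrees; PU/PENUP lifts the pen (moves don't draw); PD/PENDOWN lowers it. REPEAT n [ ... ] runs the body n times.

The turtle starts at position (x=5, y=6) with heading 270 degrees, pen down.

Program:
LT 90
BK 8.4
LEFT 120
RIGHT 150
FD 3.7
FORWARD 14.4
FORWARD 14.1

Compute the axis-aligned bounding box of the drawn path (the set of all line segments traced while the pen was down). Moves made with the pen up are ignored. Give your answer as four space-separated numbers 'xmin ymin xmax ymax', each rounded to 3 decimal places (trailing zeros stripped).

Executing turtle program step by step:
Start: pos=(5,6), heading=270, pen down
LT 90: heading 270 -> 0
BK 8.4: (5,6) -> (-3.4,6) [heading=0, draw]
LT 120: heading 0 -> 120
RT 150: heading 120 -> 330
FD 3.7: (-3.4,6) -> (-0.196,4.15) [heading=330, draw]
FD 14.4: (-0.196,4.15) -> (12.275,-3.05) [heading=330, draw]
FD 14.1: (12.275,-3.05) -> (24.486,-10.1) [heading=330, draw]
Final: pos=(24.486,-10.1), heading=330, 4 segment(s) drawn

Segment endpoints: x in {-3.4, -0.196, 5, 12.275, 24.486}, y in {-10.1, -3.05, 4.15, 6, 6}
xmin=-3.4, ymin=-10.1, xmax=24.486, ymax=6

Answer: -3.4 -10.1 24.486 6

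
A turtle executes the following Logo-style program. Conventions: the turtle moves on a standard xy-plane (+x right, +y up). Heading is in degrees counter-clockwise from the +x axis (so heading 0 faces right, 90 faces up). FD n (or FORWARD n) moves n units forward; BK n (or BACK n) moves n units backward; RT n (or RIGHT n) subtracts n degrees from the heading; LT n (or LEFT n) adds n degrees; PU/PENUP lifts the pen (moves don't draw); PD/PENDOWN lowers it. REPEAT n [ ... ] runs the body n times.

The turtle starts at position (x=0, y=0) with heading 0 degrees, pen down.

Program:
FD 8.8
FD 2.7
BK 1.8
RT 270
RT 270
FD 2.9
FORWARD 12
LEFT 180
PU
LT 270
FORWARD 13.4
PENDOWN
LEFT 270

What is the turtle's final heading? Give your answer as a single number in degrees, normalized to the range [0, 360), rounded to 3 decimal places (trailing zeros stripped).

Answer: 180

Derivation:
Executing turtle program step by step:
Start: pos=(0,0), heading=0, pen down
FD 8.8: (0,0) -> (8.8,0) [heading=0, draw]
FD 2.7: (8.8,0) -> (11.5,0) [heading=0, draw]
BK 1.8: (11.5,0) -> (9.7,0) [heading=0, draw]
RT 270: heading 0 -> 90
RT 270: heading 90 -> 180
FD 2.9: (9.7,0) -> (6.8,0) [heading=180, draw]
FD 12: (6.8,0) -> (-5.2,0) [heading=180, draw]
LT 180: heading 180 -> 0
PU: pen up
LT 270: heading 0 -> 270
FD 13.4: (-5.2,0) -> (-5.2,-13.4) [heading=270, move]
PD: pen down
LT 270: heading 270 -> 180
Final: pos=(-5.2,-13.4), heading=180, 5 segment(s) drawn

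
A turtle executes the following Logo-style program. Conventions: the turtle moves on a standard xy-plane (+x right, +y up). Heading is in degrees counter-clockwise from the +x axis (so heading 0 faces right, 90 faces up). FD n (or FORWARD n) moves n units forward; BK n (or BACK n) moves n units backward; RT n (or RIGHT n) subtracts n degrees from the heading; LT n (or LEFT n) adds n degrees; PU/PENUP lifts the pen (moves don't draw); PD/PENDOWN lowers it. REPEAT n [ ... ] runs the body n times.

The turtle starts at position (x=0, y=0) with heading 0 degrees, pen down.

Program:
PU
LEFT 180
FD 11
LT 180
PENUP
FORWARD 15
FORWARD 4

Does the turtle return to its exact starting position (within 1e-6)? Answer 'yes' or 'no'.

Answer: no

Derivation:
Executing turtle program step by step:
Start: pos=(0,0), heading=0, pen down
PU: pen up
LT 180: heading 0 -> 180
FD 11: (0,0) -> (-11,0) [heading=180, move]
LT 180: heading 180 -> 0
PU: pen up
FD 15: (-11,0) -> (4,0) [heading=0, move]
FD 4: (4,0) -> (8,0) [heading=0, move]
Final: pos=(8,0), heading=0, 0 segment(s) drawn

Start position: (0, 0)
Final position: (8, 0)
Distance = 8; >= 1e-6 -> NOT closed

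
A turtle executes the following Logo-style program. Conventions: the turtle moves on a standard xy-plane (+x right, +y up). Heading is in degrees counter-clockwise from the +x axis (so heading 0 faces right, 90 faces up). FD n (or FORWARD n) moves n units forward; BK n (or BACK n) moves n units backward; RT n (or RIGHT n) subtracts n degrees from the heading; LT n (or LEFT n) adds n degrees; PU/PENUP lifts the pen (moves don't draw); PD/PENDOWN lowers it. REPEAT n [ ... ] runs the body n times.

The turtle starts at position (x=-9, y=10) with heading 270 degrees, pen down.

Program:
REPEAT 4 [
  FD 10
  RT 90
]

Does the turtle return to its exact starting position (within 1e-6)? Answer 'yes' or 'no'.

Answer: yes

Derivation:
Executing turtle program step by step:
Start: pos=(-9,10), heading=270, pen down
REPEAT 4 [
  -- iteration 1/4 --
  FD 10: (-9,10) -> (-9,0) [heading=270, draw]
  RT 90: heading 270 -> 180
  -- iteration 2/4 --
  FD 10: (-9,0) -> (-19,0) [heading=180, draw]
  RT 90: heading 180 -> 90
  -- iteration 3/4 --
  FD 10: (-19,0) -> (-19,10) [heading=90, draw]
  RT 90: heading 90 -> 0
  -- iteration 4/4 --
  FD 10: (-19,10) -> (-9,10) [heading=0, draw]
  RT 90: heading 0 -> 270
]
Final: pos=(-9,10), heading=270, 4 segment(s) drawn

Start position: (-9, 10)
Final position: (-9, 10)
Distance = 0; < 1e-6 -> CLOSED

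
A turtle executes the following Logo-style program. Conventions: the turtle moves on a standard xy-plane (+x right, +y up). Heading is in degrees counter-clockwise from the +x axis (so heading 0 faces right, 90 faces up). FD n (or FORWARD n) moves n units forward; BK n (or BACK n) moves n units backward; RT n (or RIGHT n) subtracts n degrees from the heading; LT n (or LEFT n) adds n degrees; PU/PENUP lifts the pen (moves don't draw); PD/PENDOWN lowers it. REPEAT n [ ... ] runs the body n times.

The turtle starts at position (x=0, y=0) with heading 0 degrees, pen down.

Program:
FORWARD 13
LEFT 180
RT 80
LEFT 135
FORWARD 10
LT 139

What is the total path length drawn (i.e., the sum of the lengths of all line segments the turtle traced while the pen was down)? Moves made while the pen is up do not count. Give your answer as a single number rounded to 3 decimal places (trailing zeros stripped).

Executing turtle program step by step:
Start: pos=(0,0), heading=0, pen down
FD 13: (0,0) -> (13,0) [heading=0, draw]
LT 180: heading 0 -> 180
RT 80: heading 180 -> 100
LT 135: heading 100 -> 235
FD 10: (13,0) -> (7.264,-8.192) [heading=235, draw]
LT 139: heading 235 -> 14
Final: pos=(7.264,-8.192), heading=14, 2 segment(s) drawn

Segment lengths:
  seg 1: (0,0) -> (13,0), length = 13
  seg 2: (13,0) -> (7.264,-8.192), length = 10
Total = 23

Answer: 23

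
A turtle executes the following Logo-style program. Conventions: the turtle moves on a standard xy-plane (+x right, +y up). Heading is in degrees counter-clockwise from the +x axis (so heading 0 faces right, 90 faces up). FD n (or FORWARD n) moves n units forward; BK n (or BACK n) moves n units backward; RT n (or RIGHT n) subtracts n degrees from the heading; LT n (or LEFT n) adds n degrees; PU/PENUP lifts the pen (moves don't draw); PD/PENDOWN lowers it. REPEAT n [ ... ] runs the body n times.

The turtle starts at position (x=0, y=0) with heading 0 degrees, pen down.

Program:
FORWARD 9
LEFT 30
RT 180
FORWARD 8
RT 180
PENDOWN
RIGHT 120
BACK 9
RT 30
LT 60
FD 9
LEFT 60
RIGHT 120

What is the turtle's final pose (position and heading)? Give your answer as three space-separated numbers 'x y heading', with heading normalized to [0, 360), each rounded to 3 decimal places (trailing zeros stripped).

Answer: 6.572 -2.794 240

Derivation:
Executing turtle program step by step:
Start: pos=(0,0), heading=0, pen down
FD 9: (0,0) -> (9,0) [heading=0, draw]
LT 30: heading 0 -> 30
RT 180: heading 30 -> 210
FD 8: (9,0) -> (2.072,-4) [heading=210, draw]
RT 180: heading 210 -> 30
PD: pen down
RT 120: heading 30 -> 270
BK 9: (2.072,-4) -> (2.072,5) [heading=270, draw]
RT 30: heading 270 -> 240
LT 60: heading 240 -> 300
FD 9: (2.072,5) -> (6.572,-2.794) [heading=300, draw]
LT 60: heading 300 -> 0
RT 120: heading 0 -> 240
Final: pos=(6.572,-2.794), heading=240, 4 segment(s) drawn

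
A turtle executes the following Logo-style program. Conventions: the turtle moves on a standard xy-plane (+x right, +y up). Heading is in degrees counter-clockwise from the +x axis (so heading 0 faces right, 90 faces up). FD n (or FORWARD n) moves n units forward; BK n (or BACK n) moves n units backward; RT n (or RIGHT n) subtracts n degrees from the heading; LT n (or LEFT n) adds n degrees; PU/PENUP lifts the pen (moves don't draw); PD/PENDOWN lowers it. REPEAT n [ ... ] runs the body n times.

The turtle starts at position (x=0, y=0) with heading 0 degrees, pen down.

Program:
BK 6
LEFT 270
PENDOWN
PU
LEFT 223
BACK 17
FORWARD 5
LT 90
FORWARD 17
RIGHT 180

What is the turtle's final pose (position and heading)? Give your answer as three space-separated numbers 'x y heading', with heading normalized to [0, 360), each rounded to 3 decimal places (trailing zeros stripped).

Answer: -10.249 -20.37 43

Derivation:
Executing turtle program step by step:
Start: pos=(0,0), heading=0, pen down
BK 6: (0,0) -> (-6,0) [heading=0, draw]
LT 270: heading 0 -> 270
PD: pen down
PU: pen up
LT 223: heading 270 -> 133
BK 17: (-6,0) -> (5.594,-12.433) [heading=133, move]
FD 5: (5.594,-12.433) -> (2.184,-8.776) [heading=133, move]
LT 90: heading 133 -> 223
FD 17: (2.184,-8.776) -> (-10.249,-20.37) [heading=223, move]
RT 180: heading 223 -> 43
Final: pos=(-10.249,-20.37), heading=43, 1 segment(s) drawn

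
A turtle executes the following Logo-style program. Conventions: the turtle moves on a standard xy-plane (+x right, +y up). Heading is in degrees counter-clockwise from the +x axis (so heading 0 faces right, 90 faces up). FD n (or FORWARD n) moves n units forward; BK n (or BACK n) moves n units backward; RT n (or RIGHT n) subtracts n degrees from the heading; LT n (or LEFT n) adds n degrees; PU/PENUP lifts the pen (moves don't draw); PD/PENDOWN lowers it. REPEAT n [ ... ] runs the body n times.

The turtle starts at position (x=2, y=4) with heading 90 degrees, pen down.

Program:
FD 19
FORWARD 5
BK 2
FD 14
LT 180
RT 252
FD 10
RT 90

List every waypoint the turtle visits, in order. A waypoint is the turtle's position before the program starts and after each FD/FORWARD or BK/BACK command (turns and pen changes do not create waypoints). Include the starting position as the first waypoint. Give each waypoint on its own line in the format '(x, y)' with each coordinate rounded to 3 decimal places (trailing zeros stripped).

Answer: (2, 4)
(2, 23)
(2, 28)
(2, 26)
(2, 40)
(11.511, 43.09)

Derivation:
Executing turtle program step by step:
Start: pos=(2,4), heading=90, pen down
FD 19: (2,4) -> (2,23) [heading=90, draw]
FD 5: (2,23) -> (2,28) [heading=90, draw]
BK 2: (2,28) -> (2,26) [heading=90, draw]
FD 14: (2,26) -> (2,40) [heading=90, draw]
LT 180: heading 90 -> 270
RT 252: heading 270 -> 18
FD 10: (2,40) -> (11.511,43.09) [heading=18, draw]
RT 90: heading 18 -> 288
Final: pos=(11.511,43.09), heading=288, 5 segment(s) drawn
Waypoints (6 total):
(2, 4)
(2, 23)
(2, 28)
(2, 26)
(2, 40)
(11.511, 43.09)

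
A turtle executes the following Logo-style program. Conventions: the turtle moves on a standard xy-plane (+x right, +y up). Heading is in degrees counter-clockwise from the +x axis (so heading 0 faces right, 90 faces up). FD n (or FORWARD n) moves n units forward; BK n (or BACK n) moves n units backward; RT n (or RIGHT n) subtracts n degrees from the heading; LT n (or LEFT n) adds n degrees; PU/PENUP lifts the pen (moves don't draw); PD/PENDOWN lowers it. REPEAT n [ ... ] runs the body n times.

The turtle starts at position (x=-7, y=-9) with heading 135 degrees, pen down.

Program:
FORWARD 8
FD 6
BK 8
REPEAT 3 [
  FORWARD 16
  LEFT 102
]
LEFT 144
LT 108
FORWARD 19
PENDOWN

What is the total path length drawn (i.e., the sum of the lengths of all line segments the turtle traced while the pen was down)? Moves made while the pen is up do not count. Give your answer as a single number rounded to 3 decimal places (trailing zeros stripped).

Answer: 89

Derivation:
Executing turtle program step by step:
Start: pos=(-7,-9), heading=135, pen down
FD 8: (-7,-9) -> (-12.657,-3.343) [heading=135, draw]
FD 6: (-12.657,-3.343) -> (-16.899,0.899) [heading=135, draw]
BK 8: (-16.899,0.899) -> (-11.243,-4.757) [heading=135, draw]
REPEAT 3 [
  -- iteration 1/3 --
  FD 16: (-11.243,-4.757) -> (-22.556,6.556) [heading=135, draw]
  LT 102: heading 135 -> 237
  -- iteration 2/3 --
  FD 16: (-22.556,6.556) -> (-31.271,-6.862) [heading=237, draw]
  LT 102: heading 237 -> 339
  -- iteration 3/3 --
  FD 16: (-31.271,-6.862) -> (-16.333,-12.596) [heading=339, draw]
  LT 102: heading 339 -> 81
]
LT 144: heading 81 -> 225
LT 108: heading 225 -> 333
FD 19: (-16.333,-12.596) -> (0.596,-21.222) [heading=333, draw]
PD: pen down
Final: pos=(0.596,-21.222), heading=333, 7 segment(s) drawn

Segment lengths:
  seg 1: (-7,-9) -> (-12.657,-3.343), length = 8
  seg 2: (-12.657,-3.343) -> (-16.899,0.899), length = 6
  seg 3: (-16.899,0.899) -> (-11.243,-4.757), length = 8
  seg 4: (-11.243,-4.757) -> (-22.556,6.556), length = 16
  seg 5: (-22.556,6.556) -> (-31.271,-6.862), length = 16
  seg 6: (-31.271,-6.862) -> (-16.333,-12.596), length = 16
  seg 7: (-16.333,-12.596) -> (0.596,-21.222), length = 19
Total = 89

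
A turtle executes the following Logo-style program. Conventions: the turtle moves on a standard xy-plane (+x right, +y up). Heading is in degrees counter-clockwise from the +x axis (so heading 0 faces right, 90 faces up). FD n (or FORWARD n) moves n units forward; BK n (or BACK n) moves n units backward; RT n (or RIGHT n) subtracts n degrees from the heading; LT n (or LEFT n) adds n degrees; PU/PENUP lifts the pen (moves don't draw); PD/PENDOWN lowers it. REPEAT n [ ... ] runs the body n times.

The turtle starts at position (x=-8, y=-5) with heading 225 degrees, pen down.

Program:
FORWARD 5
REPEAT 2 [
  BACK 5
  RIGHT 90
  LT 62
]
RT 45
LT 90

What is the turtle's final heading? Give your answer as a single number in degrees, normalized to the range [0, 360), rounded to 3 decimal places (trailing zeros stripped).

Answer: 214

Derivation:
Executing turtle program step by step:
Start: pos=(-8,-5), heading=225, pen down
FD 5: (-8,-5) -> (-11.536,-8.536) [heading=225, draw]
REPEAT 2 [
  -- iteration 1/2 --
  BK 5: (-11.536,-8.536) -> (-8,-5) [heading=225, draw]
  RT 90: heading 225 -> 135
  LT 62: heading 135 -> 197
  -- iteration 2/2 --
  BK 5: (-8,-5) -> (-3.218,-3.538) [heading=197, draw]
  RT 90: heading 197 -> 107
  LT 62: heading 107 -> 169
]
RT 45: heading 169 -> 124
LT 90: heading 124 -> 214
Final: pos=(-3.218,-3.538), heading=214, 3 segment(s) drawn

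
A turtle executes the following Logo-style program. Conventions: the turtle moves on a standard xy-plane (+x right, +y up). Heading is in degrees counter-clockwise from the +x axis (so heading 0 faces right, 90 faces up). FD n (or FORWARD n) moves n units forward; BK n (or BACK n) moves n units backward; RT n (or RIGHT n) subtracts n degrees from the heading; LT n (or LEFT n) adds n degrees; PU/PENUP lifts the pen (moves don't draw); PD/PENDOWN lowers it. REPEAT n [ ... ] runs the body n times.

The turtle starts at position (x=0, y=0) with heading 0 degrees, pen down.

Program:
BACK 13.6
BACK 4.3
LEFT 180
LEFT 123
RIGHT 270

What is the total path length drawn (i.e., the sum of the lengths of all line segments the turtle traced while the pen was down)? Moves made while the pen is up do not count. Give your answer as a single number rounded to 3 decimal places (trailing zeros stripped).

Answer: 17.9

Derivation:
Executing turtle program step by step:
Start: pos=(0,0), heading=0, pen down
BK 13.6: (0,0) -> (-13.6,0) [heading=0, draw]
BK 4.3: (-13.6,0) -> (-17.9,0) [heading=0, draw]
LT 180: heading 0 -> 180
LT 123: heading 180 -> 303
RT 270: heading 303 -> 33
Final: pos=(-17.9,0), heading=33, 2 segment(s) drawn

Segment lengths:
  seg 1: (0,0) -> (-13.6,0), length = 13.6
  seg 2: (-13.6,0) -> (-17.9,0), length = 4.3
Total = 17.9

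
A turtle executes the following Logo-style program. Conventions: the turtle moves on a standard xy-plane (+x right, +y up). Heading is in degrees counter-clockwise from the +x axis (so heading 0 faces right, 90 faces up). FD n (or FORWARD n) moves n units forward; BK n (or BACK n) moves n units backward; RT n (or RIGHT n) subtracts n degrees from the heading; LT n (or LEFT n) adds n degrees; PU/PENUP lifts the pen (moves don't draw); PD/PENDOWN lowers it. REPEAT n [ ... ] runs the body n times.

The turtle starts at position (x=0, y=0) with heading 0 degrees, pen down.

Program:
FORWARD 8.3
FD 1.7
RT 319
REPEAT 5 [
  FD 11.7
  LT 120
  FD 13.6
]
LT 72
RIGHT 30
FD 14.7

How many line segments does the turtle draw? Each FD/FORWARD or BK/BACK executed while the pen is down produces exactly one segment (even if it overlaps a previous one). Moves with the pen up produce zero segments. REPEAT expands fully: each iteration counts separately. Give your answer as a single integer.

Answer: 13

Derivation:
Executing turtle program step by step:
Start: pos=(0,0), heading=0, pen down
FD 8.3: (0,0) -> (8.3,0) [heading=0, draw]
FD 1.7: (8.3,0) -> (10,0) [heading=0, draw]
RT 319: heading 0 -> 41
REPEAT 5 [
  -- iteration 1/5 --
  FD 11.7: (10,0) -> (18.83,7.676) [heading=41, draw]
  LT 120: heading 41 -> 161
  FD 13.6: (18.83,7.676) -> (5.971,12.104) [heading=161, draw]
  -- iteration 2/5 --
  FD 11.7: (5.971,12.104) -> (-5.092,15.913) [heading=161, draw]
  LT 120: heading 161 -> 281
  FD 13.6: (-5.092,15.913) -> (-2.497,2.563) [heading=281, draw]
  -- iteration 3/5 --
  FD 11.7: (-2.497,2.563) -> (-0.264,-8.922) [heading=281, draw]
  LT 120: heading 281 -> 41
  FD 13.6: (-0.264,-8.922) -> (10,0) [heading=41, draw]
  -- iteration 4/5 --
  FD 11.7: (10,0) -> (18.83,7.676) [heading=41, draw]
  LT 120: heading 41 -> 161
  FD 13.6: (18.83,7.676) -> (5.971,12.104) [heading=161, draw]
  -- iteration 5/5 --
  FD 11.7: (5.971,12.104) -> (-5.092,15.913) [heading=161, draw]
  LT 120: heading 161 -> 281
  FD 13.6: (-5.092,15.913) -> (-2.497,2.563) [heading=281, draw]
]
LT 72: heading 281 -> 353
RT 30: heading 353 -> 323
FD 14.7: (-2.497,2.563) -> (9.243,-6.284) [heading=323, draw]
Final: pos=(9.243,-6.284), heading=323, 13 segment(s) drawn
Segments drawn: 13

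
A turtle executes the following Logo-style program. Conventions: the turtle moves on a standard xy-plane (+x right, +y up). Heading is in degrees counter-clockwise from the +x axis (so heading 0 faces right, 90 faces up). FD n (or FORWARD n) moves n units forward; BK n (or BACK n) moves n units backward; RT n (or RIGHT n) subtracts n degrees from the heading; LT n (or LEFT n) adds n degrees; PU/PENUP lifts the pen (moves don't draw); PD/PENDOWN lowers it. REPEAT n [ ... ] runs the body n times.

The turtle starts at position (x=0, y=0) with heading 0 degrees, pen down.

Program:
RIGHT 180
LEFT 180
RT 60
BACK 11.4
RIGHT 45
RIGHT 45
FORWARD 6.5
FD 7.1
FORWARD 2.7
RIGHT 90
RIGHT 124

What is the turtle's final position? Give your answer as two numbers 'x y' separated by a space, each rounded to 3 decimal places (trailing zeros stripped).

Answer: -19.816 1.723

Derivation:
Executing turtle program step by step:
Start: pos=(0,0), heading=0, pen down
RT 180: heading 0 -> 180
LT 180: heading 180 -> 0
RT 60: heading 0 -> 300
BK 11.4: (0,0) -> (-5.7,9.873) [heading=300, draw]
RT 45: heading 300 -> 255
RT 45: heading 255 -> 210
FD 6.5: (-5.7,9.873) -> (-11.329,6.623) [heading=210, draw]
FD 7.1: (-11.329,6.623) -> (-17.478,3.073) [heading=210, draw]
FD 2.7: (-17.478,3.073) -> (-19.816,1.723) [heading=210, draw]
RT 90: heading 210 -> 120
RT 124: heading 120 -> 356
Final: pos=(-19.816,1.723), heading=356, 4 segment(s) drawn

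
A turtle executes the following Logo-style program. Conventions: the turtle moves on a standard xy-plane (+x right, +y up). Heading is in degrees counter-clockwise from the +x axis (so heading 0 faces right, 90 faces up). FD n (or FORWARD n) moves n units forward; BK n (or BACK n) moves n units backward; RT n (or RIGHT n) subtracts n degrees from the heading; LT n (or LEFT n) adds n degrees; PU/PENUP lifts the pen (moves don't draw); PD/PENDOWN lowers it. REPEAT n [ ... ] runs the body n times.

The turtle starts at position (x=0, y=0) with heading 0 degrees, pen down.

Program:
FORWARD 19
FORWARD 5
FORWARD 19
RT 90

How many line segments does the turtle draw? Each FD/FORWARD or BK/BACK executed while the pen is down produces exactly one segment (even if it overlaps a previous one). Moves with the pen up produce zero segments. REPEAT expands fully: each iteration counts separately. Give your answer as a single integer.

Answer: 3

Derivation:
Executing turtle program step by step:
Start: pos=(0,0), heading=0, pen down
FD 19: (0,0) -> (19,0) [heading=0, draw]
FD 5: (19,0) -> (24,0) [heading=0, draw]
FD 19: (24,0) -> (43,0) [heading=0, draw]
RT 90: heading 0 -> 270
Final: pos=(43,0), heading=270, 3 segment(s) drawn
Segments drawn: 3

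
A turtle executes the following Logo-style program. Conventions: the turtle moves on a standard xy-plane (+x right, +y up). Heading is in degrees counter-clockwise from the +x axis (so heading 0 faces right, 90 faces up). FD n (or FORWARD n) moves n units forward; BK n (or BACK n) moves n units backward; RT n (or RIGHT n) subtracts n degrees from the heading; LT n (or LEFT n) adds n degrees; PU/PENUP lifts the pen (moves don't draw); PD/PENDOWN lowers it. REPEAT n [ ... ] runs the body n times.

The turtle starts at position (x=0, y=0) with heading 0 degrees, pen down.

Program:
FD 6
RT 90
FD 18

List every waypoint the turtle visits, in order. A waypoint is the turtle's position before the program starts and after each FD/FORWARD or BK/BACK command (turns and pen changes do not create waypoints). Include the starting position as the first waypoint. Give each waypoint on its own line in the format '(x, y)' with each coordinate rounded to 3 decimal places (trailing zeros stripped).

Answer: (0, 0)
(6, 0)
(6, -18)

Derivation:
Executing turtle program step by step:
Start: pos=(0,0), heading=0, pen down
FD 6: (0,0) -> (6,0) [heading=0, draw]
RT 90: heading 0 -> 270
FD 18: (6,0) -> (6,-18) [heading=270, draw]
Final: pos=(6,-18), heading=270, 2 segment(s) drawn
Waypoints (3 total):
(0, 0)
(6, 0)
(6, -18)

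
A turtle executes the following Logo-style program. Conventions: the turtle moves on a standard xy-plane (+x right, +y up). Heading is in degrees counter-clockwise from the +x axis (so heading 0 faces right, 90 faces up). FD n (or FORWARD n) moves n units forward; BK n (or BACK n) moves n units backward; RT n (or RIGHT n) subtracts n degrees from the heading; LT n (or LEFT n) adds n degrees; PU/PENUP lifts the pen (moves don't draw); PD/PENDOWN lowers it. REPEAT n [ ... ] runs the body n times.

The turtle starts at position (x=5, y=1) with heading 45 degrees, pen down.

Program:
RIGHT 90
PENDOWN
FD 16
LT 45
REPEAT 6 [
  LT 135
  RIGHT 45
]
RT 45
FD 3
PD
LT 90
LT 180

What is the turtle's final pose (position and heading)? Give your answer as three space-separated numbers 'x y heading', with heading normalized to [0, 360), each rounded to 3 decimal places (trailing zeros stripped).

Executing turtle program step by step:
Start: pos=(5,1), heading=45, pen down
RT 90: heading 45 -> 315
PD: pen down
FD 16: (5,1) -> (16.314,-10.314) [heading=315, draw]
LT 45: heading 315 -> 0
REPEAT 6 [
  -- iteration 1/6 --
  LT 135: heading 0 -> 135
  RT 45: heading 135 -> 90
  -- iteration 2/6 --
  LT 135: heading 90 -> 225
  RT 45: heading 225 -> 180
  -- iteration 3/6 --
  LT 135: heading 180 -> 315
  RT 45: heading 315 -> 270
  -- iteration 4/6 --
  LT 135: heading 270 -> 45
  RT 45: heading 45 -> 0
  -- iteration 5/6 --
  LT 135: heading 0 -> 135
  RT 45: heading 135 -> 90
  -- iteration 6/6 --
  LT 135: heading 90 -> 225
  RT 45: heading 225 -> 180
]
RT 45: heading 180 -> 135
FD 3: (16.314,-10.314) -> (14.192,-8.192) [heading=135, draw]
PD: pen down
LT 90: heading 135 -> 225
LT 180: heading 225 -> 45
Final: pos=(14.192,-8.192), heading=45, 2 segment(s) drawn

Answer: 14.192 -8.192 45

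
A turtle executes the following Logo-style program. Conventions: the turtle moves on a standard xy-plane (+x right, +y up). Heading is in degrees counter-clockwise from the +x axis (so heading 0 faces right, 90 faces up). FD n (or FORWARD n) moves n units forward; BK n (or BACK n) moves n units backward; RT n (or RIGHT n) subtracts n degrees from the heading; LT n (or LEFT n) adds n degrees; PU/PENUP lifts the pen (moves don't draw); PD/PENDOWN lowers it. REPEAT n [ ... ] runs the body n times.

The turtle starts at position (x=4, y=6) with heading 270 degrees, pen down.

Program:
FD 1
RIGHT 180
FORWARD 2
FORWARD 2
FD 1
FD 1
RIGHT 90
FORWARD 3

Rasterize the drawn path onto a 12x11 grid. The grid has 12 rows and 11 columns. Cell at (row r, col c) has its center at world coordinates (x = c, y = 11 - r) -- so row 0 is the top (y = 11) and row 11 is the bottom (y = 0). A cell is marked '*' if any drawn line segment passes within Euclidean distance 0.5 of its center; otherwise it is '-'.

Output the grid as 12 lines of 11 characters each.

Answer: ----****---
----*------
----*------
----*------
----*------
----*------
----*------
-----------
-----------
-----------
-----------
-----------

Derivation:
Segment 0: (4,6) -> (4,5)
Segment 1: (4,5) -> (4,7)
Segment 2: (4,7) -> (4,9)
Segment 3: (4,9) -> (4,10)
Segment 4: (4,10) -> (4,11)
Segment 5: (4,11) -> (7,11)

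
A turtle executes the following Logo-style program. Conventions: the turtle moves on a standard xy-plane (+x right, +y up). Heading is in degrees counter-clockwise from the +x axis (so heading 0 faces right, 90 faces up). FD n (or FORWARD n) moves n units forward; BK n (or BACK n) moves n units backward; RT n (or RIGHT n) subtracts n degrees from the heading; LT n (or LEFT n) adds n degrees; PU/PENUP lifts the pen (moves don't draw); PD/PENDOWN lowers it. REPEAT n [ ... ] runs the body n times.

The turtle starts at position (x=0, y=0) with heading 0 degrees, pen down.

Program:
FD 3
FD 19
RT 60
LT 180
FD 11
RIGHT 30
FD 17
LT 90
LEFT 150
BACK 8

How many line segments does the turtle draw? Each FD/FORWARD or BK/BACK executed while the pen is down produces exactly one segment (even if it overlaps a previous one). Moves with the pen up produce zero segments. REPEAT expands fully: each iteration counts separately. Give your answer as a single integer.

Executing turtle program step by step:
Start: pos=(0,0), heading=0, pen down
FD 3: (0,0) -> (3,0) [heading=0, draw]
FD 19: (3,0) -> (22,0) [heading=0, draw]
RT 60: heading 0 -> 300
LT 180: heading 300 -> 120
FD 11: (22,0) -> (16.5,9.526) [heading=120, draw]
RT 30: heading 120 -> 90
FD 17: (16.5,9.526) -> (16.5,26.526) [heading=90, draw]
LT 90: heading 90 -> 180
LT 150: heading 180 -> 330
BK 8: (16.5,26.526) -> (9.572,30.526) [heading=330, draw]
Final: pos=(9.572,30.526), heading=330, 5 segment(s) drawn
Segments drawn: 5

Answer: 5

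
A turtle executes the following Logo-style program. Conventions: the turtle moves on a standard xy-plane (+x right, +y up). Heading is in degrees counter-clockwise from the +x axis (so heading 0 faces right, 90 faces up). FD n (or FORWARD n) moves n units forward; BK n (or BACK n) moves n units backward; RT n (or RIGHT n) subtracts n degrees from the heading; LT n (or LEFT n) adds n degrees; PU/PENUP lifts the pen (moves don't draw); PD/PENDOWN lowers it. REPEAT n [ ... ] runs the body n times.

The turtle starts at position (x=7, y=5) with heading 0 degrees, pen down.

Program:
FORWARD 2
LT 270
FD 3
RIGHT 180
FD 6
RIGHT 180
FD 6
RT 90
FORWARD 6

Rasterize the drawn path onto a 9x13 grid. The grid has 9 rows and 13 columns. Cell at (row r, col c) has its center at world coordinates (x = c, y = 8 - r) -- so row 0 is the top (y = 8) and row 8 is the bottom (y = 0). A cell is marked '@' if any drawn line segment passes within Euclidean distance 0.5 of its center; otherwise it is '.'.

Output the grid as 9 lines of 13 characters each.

Segment 0: (7,5) -> (9,5)
Segment 1: (9,5) -> (9,2)
Segment 2: (9,2) -> (9,8)
Segment 3: (9,8) -> (9,2)
Segment 4: (9,2) -> (3,2)

Answer: .........@...
.........@...
.........@...
.......@@@...
.........@...
.........@...
...@@@@@@@...
.............
.............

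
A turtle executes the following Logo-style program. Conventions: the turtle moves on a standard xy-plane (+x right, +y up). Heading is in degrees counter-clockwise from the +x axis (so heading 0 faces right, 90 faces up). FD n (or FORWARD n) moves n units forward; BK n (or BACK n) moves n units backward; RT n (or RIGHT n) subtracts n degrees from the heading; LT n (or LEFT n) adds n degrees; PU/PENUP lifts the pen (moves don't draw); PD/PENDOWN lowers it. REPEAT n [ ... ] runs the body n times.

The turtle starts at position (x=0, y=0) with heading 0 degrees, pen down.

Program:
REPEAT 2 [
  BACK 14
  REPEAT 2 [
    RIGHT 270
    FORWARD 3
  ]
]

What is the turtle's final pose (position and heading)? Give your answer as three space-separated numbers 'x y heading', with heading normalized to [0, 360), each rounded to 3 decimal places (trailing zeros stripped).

Answer: 0 0 0

Derivation:
Executing turtle program step by step:
Start: pos=(0,0), heading=0, pen down
REPEAT 2 [
  -- iteration 1/2 --
  BK 14: (0,0) -> (-14,0) [heading=0, draw]
  REPEAT 2 [
    -- iteration 1/2 --
    RT 270: heading 0 -> 90
    FD 3: (-14,0) -> (-14,3) [heading=90, draw]
    -- iteration 2/2 --
    RT 270: heading 90 -> 180
    FD 3: (-14,3) -> (-17,3) [heading=180, draw]
  ]
  -- iteration 2/2 --
  BK 14: (-17,3) -> (-3,3) [heading=180, draw]
  REPEAT 2 [
    -- iteration 1/2 --
    RT 270: heading 180 -> 270
    FD 3: (-3,3) -> (-3,0) [heading=270, draw]
    -- iteration 2/2 --
    RT 270: heading 270 -> 0
    FD 3: (-3,0) -> (0,0) [heading=0, draw]
  ]
]
Final: pos=(0,0), heading=0, 6 segment(s) drawn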